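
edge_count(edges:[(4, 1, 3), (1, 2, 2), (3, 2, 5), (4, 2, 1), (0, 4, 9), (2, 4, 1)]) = 6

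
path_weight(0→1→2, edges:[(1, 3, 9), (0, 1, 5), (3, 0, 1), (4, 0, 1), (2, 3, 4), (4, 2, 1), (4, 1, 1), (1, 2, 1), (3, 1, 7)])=w(0→1)=5 + w(1→2)=1
= 6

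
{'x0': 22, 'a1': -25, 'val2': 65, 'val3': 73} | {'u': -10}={'x0': 22, 'a1': -25, 'val2': 65, 'val3': 73, 'u': -10}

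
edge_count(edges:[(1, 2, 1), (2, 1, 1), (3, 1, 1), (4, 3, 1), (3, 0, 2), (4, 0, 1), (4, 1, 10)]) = 7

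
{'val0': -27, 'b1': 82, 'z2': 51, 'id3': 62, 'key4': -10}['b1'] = 82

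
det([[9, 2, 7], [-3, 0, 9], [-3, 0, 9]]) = (1)*(9)*det([[0, 9], [0, 9]]) + (-1)*(2)*det([[-3, 9], [-3, 9]]) + (1)*(7)*det([[-3, 0], [-3, 0]])
= 0 + 0 + 0
= 0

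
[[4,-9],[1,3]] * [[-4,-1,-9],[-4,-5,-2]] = C[0][0] = (4)*(-4) + (-9)*(-4) = 20
C[0][1] = (4)*(-1) + (-9)*(-5) = 41
C[0][2] = (4)*(-9) + (-9)*(-2) = -18
C[1][0] = (1)*(-4) + (3)*(-4) = -16
C[1][1] = (1)*(-1) + (3)*(-5) = -16
C[1][2] = (1)*(-9) + (3)*(-2) = -15
= [[20, 41, -18], [-16, -16, -15]]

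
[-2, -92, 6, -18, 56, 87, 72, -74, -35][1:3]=[-92, 6]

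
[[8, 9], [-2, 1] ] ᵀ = [[8, -2], [9, 1]]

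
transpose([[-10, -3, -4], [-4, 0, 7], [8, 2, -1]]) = [[-10, -4, 8], [-3, 0, 2], [-4, 7, -1]]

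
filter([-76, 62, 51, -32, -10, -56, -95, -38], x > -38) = keep x where x > -38: -76✗, 62✓, 51✓, -32✓, -10✓, -56✗, -95✗, -38✗
= [62, 51, -32, -10]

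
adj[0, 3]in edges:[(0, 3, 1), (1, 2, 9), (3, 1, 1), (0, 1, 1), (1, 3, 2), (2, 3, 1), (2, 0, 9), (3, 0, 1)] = 1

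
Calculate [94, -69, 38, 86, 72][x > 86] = keep x where x > 86: 94✓, -69✗, 38✗, 86✗, 72✗
= [94]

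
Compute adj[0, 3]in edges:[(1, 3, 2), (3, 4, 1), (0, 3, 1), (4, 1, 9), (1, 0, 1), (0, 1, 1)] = 1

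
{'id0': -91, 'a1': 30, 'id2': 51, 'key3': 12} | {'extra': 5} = {'id0': -91, 'a1': 30, 'id2': 51, 'key3': 12, 'extra': 5}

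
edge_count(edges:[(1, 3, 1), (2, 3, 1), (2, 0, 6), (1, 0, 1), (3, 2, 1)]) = 5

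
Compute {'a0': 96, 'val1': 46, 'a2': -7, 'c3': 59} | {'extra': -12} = {'a0': 96, 'val1': 46, 'a2': -7, 'c3': 59, 'extra': -12}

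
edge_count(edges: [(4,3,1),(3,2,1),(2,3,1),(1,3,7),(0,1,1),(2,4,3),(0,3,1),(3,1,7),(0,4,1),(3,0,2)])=10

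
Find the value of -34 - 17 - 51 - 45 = -147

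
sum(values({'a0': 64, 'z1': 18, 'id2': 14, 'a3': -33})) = 64 + 18 + 14 + (-33)
= 63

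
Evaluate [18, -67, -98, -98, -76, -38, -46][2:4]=[-98, -98]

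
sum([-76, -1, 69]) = (-76) + (-1) + 69
= -8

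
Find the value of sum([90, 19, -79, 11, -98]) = 90 + 19 + (-79) + 11 + (-98)
= -57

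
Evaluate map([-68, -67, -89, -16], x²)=[4624, 4489, 7921, 256]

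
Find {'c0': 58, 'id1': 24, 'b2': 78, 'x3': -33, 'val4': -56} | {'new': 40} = {'c0': 58, 'id1': 24, 'b2': 78, 'x3': -33, 'val4': -56, 'new': 40}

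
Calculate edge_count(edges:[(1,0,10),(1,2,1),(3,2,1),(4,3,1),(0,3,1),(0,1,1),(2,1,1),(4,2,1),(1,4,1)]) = 9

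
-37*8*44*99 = -1289376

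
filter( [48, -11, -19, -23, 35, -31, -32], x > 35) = [48]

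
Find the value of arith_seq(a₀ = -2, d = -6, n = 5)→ a_0 = -2 + 0*-6 = -2
a_1 = -2 + 1*-6 = -8
a_2 = -2 + 2*-6 = -14
...
= [-2, -8, -14, -20, -26]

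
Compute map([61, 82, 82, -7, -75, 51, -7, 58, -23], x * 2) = 61*2=122, 82*2=164, 82*2=164, -7*2=-14, -75*2=-150, 51*2=102, -7*2=-14, 58*2=116, -23*2=-46
= [122, 164, 164, -14, -150, 102, -14, 116, -46]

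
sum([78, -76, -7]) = -5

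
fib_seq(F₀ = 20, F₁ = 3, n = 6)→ [20, 3, 23, 26, 49, 75]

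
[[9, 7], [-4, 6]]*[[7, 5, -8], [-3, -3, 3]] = [[42, 24, -51], [-46, -38, 50]]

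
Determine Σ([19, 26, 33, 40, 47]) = 165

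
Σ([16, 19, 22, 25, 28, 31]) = 16 + 19 + 22 + 25 + 28 + 31
= 141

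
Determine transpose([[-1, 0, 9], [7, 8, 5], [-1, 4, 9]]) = [[-1, 7, -1], [0, 8, 4], [9, 5, 9]]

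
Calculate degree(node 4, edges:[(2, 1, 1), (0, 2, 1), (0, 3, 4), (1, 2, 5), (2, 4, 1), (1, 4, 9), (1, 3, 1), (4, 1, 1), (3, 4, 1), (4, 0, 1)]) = incident: (2,4), (1,4), (4,1), (3,4), (4,0)
= 5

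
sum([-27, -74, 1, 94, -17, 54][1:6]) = slice → [-74, 1, 94, -17, 54]
(-74) + 1 + 94 + (-17) + 54
= 58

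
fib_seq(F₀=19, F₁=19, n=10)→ [19, 19, 38, 57, 95, 152, 247, 399, 646, 1045]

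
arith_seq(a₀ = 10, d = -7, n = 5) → [10, 3, -4, -11, -18]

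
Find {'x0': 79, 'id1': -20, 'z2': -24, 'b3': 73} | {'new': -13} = {'x0': 79, 'id1': -20, 'z2': -24, 'b3': 73, 'new': -13}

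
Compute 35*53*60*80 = 8904000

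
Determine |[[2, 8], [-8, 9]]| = 82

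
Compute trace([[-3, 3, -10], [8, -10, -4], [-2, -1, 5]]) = -8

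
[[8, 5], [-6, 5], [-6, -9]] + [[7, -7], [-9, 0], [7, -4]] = [[15, -2], [-15, 5], [1, -13]]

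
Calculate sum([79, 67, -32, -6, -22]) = 86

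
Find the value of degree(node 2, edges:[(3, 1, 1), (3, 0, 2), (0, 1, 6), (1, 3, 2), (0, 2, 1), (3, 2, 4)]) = 2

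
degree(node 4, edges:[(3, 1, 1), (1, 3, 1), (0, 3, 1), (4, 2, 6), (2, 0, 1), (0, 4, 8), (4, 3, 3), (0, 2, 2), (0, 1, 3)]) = incident: (4,2), (0,4), (4,3)
= 3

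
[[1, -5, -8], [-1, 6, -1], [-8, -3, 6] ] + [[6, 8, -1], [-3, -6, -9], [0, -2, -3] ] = [[7, 3, -9], [-4, 0, -10], [-8, -5, 3]]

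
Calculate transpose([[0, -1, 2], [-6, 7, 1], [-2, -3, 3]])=[[0, -6, -2], [-1, 7, -3], [2, 1, 3]]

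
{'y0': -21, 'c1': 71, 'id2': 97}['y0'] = -21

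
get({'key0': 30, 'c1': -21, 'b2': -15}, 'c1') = -21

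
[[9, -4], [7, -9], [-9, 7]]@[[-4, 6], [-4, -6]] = C[0][0] = (9)*(-4) + (-4)*(-4) = -20
C[0][1] = (9)*(6) + (-4)*(-6) = 78
C[1][0] = (7)*(-4) + (-9)*(-4) = 8
C[1][1] = (7)*(6) + (-9)*(-6) = 96
C[2][0] = (-9)*(-4) + (7)*(-4) = 8
C[2][1] = (-9)*(6) + (7)*(-6) = -96
= [[-20, 78], [8, 96], [8, -96]]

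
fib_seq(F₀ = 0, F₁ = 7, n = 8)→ F_2 = F_1 + F_0 = 7
F_3 = F_2 + F_1 = 14
F_4 = F_3 + F_2 = 21
...
= [0, 7, 7, 14, 21, 35, 56, 91]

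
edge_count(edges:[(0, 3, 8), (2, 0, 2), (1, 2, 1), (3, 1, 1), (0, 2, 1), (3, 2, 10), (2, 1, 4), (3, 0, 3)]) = 8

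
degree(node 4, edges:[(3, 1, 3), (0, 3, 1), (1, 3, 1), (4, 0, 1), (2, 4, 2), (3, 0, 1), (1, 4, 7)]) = 3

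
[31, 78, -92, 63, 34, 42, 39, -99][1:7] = [78, -92, 63, 34, 42, 39]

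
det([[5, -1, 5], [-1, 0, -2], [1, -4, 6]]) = -24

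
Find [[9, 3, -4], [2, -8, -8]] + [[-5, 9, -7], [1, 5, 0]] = [[4, 12, -11], [3, -3, -8]]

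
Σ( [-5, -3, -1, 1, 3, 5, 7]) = (-5) + (-3) + (-1) + 1 + 3 + 5 + 7
= 7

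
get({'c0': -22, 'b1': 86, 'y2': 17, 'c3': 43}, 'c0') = -22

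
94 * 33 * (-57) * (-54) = 9547956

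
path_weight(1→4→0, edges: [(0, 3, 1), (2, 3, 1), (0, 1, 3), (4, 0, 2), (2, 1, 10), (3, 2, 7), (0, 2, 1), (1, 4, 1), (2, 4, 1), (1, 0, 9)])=w(1→4)=1 + w(4→0)=2
= 3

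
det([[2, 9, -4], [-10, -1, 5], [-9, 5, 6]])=309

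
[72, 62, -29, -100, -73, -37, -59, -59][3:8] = [-100, -73, -37, -59, -59]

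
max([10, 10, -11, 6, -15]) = 10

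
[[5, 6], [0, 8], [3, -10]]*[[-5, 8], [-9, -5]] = [[-79, 10], [-72, -40], [75, 74]]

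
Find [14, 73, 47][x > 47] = keep x where x > 47: 14✗, 73✓, 47✗
= [73]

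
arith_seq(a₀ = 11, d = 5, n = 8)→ [11, 16, 21, 26, 31, 36, 41, 46]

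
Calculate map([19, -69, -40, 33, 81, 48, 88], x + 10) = [29, -59, -30, 43, 91, 58, 98]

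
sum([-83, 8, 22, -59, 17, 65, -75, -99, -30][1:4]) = slice → [8, 22, -59]
8 + 22 + (-59)
= -29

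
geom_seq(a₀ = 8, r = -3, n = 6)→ [8, -24, 72, -216, 648, -1944]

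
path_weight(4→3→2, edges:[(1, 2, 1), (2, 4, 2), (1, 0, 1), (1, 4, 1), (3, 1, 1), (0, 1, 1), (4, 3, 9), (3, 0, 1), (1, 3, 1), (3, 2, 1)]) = w(4→3)=9 + w(3→2)=1
= 10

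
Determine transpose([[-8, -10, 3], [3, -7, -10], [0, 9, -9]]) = [[-8, 3, 0], [-10, -7, 9], [3, -10, -9]]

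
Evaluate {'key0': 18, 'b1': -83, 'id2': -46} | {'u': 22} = {'key0': 18, 'b1': -83, 'id2': -46, 'u': 22}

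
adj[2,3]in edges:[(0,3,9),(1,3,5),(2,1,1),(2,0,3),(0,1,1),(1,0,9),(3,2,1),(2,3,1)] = 1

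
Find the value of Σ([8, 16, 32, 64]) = 8 + 16 + 32 + 64
= 120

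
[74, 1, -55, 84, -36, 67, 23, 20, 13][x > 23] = keep x where x > 23: 74✓, 1✗, -55✗, 84✓, -36✗, 67✓, 23✗, 20✗, 13✗
= [74, 84, 67]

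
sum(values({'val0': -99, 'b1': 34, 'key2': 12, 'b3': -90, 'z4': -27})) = (-99) + 34 + 12 + (-90) + (-27)
= -170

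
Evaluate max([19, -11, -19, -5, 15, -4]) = 19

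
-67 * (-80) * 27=144720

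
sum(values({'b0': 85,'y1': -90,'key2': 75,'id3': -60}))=85 + (-90) + 75 + (-60)
= 10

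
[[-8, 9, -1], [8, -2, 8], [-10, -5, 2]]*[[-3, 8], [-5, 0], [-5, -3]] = [[-16, -61], [-54, 40], [45, -86]]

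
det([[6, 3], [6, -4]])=-42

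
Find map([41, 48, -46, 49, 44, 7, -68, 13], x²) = (41)²=1681, (48)²=2304, (-46)²=2116, (49)²=2401, (44)²=1936, (7)²=49, (-68)²=4624, (13)²=169
= [1681, 2304, 2116, 2401, 1936, 49, 4624, 169]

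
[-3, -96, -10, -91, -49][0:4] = [-3, -96, -10, -91]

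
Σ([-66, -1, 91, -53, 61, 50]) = 82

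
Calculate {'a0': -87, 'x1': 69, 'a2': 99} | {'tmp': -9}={'a0': -87, 'x1': 69, 'a2': 99, 'tmp': -9}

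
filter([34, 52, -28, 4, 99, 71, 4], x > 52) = [99, 71]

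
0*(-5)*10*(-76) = 0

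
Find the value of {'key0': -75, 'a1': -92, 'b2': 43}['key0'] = -75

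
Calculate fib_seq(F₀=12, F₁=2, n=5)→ [12, 2, 14, 16, 30]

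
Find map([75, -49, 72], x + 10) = [85, -39, 82]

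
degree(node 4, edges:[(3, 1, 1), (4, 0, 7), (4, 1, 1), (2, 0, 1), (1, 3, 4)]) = 2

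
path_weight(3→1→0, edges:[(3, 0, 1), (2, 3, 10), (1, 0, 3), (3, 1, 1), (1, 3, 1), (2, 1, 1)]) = w(3→1)=1 + w(1→0)=3
= 4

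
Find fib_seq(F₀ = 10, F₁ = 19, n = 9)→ F_2 = F_1 + F_0 = 29
F_3 = F_2 + F_1 = 48
F_4 = F_3 + F_2 = 77
...
= [10, 19, 29, 48, 77, 125, 202, 327, 529]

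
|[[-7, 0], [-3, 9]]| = (-7)*(9) - (0)*(-3)
= -63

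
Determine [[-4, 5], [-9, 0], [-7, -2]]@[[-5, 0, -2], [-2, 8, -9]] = [[10, 40, -37], [45, 0, 18], [39, -16, 32]]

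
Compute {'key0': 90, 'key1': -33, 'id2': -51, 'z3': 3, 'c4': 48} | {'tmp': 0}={'key0': 90, 'key1': -33, 'id2': -51, 'z3': 3, 'c4': 48, 'tmp': 0}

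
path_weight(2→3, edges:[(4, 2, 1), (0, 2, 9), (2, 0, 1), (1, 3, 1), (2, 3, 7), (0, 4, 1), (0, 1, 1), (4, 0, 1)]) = 7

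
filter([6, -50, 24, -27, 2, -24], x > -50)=keep x where x > -50: 6✓, -50✗, 24✓, -27✓, 2✓, -24✓
= [6, 24, -27, 2, -24]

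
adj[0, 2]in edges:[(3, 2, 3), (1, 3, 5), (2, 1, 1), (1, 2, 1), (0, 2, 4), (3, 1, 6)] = 4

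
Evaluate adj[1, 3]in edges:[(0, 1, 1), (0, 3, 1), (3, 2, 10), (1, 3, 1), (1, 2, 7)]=1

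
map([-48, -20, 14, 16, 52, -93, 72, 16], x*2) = [-96, -40, 28, 32, 104, -186, 144, 32]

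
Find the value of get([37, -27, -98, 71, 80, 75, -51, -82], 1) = -27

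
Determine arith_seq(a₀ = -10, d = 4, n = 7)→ a_0 = -10 + 0*4 = -10
a_1 = -10 + 1*4 = -6
a_2 = -10 + 2*4 = -2
...
= [-10, -6, -2, 2, 6, 10, 14]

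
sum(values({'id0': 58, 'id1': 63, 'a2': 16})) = 58 + 63 + 16
= 137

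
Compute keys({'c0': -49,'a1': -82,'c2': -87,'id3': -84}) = ['c0', 'a1', 'c2', 'id3']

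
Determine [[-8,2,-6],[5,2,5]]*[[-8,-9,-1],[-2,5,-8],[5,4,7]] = C[0][0] = (-8)*(-8) + (2)*(-2) + (-6)*(5) = 30
C[0][1] = (-8)*(-9) + (2)*(5) + (-6)*(4) = 58
C[0][2] = (-8)*(-1) + (2)*(-8) + (-6)*(7) = -50
C[1][0] = (5)*(-8) + (2)*(-2) + (5)*(5) = -19
C[1][1] = (5)*(-9) + (2)*(5) + (5)*(4) = -15
C[1][2] = (5)*(-1) + (2)*(-8) + (5)*(7) = 14
= [[30, 58, -50], [-19, -15, 14]]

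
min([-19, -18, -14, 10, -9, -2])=-19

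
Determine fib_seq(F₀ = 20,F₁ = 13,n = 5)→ F_2 = F_1 + F_0 = 33
F_3 = F_2 + F_1 = 46
F_4 = F_3 + F_2 = 79
= [20, 13, 33, 46, 79]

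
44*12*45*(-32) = -760320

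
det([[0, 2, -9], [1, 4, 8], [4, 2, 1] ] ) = (1)*(0)*det([[4, 8], [2, 1]]) + (-1)*(2)*det([[1, 8], [4, 1]]) + (1)*(-9)*det([[1, 4], [4, 2]])
= 0 + 62 + 126
= 188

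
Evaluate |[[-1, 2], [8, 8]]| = (-1)*(8) - (2)*(8)
= -24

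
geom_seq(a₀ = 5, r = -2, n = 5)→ [5, -10, 20, -40, 80]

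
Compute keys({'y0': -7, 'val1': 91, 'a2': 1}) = ['y0', 'val1', 'a2']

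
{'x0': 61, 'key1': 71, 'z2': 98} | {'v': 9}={'x0': 61, 'key1': 71, 'z2': 98, 'v': 9}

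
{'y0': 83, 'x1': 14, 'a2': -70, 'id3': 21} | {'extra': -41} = {'y0': 83, 'x1': 14, 'a2': -70, 'id3': 21, 'extra': -41}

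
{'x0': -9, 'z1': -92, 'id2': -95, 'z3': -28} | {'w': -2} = {'x0': -9, 'z1': -92, 'id2': -95, 'z3': -28, 'w': -2}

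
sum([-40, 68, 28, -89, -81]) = -114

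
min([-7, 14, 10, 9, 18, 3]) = -7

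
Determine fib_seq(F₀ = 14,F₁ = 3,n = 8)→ F_2 = F_1 + F_0 = 17
F_3 = F_2 + F_1 = 20
F_4 = F_3 + F_2 = 37
...
= [14, 3, 17, 20, 37, 57, 94, 151]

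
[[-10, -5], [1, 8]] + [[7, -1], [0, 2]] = [[-3, -6], [1, 10]]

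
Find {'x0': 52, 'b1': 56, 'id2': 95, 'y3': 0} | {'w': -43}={'x0': 52, 'b1': 56, 'id2': 95, 'y3': 0, 'w': -43}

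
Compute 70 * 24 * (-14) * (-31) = 729120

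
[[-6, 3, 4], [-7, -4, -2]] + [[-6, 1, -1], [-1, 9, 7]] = [[-12, 4, 3], [-8, 5, 5]]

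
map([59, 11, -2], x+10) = 59+10=69, 11+10=21, -2+10=8
= [69, 21, 8]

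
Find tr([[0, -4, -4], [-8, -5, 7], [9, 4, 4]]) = diagonal: 0 + (-5) + 4
= -1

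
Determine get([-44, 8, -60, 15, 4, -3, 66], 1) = 8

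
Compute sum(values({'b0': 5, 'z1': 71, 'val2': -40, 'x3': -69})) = -33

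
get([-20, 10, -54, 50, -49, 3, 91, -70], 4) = -49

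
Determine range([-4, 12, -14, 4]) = 26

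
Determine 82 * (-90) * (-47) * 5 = 1734300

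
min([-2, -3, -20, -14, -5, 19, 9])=-20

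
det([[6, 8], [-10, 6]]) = 116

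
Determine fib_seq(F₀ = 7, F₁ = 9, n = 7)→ [7, 9, 16, 25, 41, 66, 107]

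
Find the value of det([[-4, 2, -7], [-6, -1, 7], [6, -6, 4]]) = (1)*(-4)*det([[-1, 7], [-6, 4]]) + (-1)*(2)*det([[-6, 7], [6, 4]]) + (1)*(-7)*det([[-6, -1], [6, -6]])
= -152 + 132 + -294
= -314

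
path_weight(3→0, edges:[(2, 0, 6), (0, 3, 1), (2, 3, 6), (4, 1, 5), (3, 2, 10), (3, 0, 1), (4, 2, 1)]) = w(3→0)=1
= 1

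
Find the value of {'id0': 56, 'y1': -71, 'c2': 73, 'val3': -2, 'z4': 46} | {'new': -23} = {'id0': 56, 'y1': -71, 'c2': 73, 'val3': -2, 'z4': 46, 'new': -23}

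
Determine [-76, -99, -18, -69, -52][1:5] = [-99, -18, -69, -52]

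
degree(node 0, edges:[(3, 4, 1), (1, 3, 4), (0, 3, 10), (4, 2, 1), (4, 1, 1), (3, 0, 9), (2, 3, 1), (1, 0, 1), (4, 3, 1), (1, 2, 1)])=incident: (0,3), (3,0), (1,0)
= 3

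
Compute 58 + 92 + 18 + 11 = 179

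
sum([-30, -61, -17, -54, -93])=(-30) + (-61) + (-17) + (-54) + (-93)
= -255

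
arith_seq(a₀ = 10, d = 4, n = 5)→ [10, 14, 18, 22, 26]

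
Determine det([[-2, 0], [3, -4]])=(-2)*(-4) - (0)*(3)
= 8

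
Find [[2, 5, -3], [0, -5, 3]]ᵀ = [[2, 0], [5, -5], [-3, 3]]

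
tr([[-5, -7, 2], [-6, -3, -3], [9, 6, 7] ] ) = -1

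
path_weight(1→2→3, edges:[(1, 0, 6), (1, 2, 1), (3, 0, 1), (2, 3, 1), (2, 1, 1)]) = 2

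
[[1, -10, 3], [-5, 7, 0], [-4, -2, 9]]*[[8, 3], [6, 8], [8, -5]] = C[0][0] = (1)*(8) + (-10)*(6) + (3)*(8) = -28
C[0][1] = (1)*(3) + (-10)*(8) + (3)*(-5) = -92
C[1][0] = (-5)*(8) + (7)*(6) + (0)*(8) = 2
C[1][1] = (-5)*(3) + (7)*(8) + (0)*(-5) = 41
C[2][0] = (-4)*(8) + (-2)*(6) + (9)*(8) = 28
C[2][1] = (-4)*(3) + (-2)*(8) + (9)*(-5) = -73
= [[-28, -92], [2, 41], [28, -73]]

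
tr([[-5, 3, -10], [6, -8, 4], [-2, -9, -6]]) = -19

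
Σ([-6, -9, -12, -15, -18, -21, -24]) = -105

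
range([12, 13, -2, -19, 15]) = 34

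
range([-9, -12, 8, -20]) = 28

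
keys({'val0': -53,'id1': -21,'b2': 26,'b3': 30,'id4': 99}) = ['val0', 'id1', 'b2', 'b3', 'id4']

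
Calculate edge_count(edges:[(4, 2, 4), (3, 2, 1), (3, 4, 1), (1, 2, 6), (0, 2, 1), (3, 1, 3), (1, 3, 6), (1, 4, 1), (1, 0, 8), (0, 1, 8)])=10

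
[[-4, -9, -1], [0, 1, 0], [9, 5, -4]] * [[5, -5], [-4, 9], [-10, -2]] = C[0][0] = (-4)*(5) + (-9)*(-4) + (-1)*(-10) = 26
C[0][1] = (-4)*(-5) + (-9)*(9) + (-1)*(-2) = -59
C[1][0] = (0)*(5) + (1)*(-4) + (0)*(-10) = -4
C[1][1] = (0)*(-5) + (1)*(9) + (0)*(-2) = 9
C[2][0] = (9)*(5) + (5)*(-4) + (-4)*(-10) = 65
C[2][1] = (9)*(-5) + (5)*(9) + (-4)*(-2) = 8
= [[26, -59], [-4, 9], [65, 8]]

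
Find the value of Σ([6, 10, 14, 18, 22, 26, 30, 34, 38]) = 6 + 10 + 14 + 18 + 22 + 26 + 30 + 34 + 38
= 198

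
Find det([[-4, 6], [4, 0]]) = (-4)*(0) - (6)*(4)
= -24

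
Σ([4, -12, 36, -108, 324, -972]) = -728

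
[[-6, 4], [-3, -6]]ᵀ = [[-6, -3], [4, -6]]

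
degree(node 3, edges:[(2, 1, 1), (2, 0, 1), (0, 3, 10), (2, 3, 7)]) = incident: (0,3), (2,3)
= 2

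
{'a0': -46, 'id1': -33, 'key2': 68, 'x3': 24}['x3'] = 24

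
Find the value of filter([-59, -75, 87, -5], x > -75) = keep x where x > -75: -59✓, -75✗, 87✓, -5✓
= [-59, 87, -5]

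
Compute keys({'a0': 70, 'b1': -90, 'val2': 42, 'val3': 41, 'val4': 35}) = ['a0', 'b1', 'val2', 'val3', 'val4']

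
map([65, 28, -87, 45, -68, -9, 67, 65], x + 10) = 65+10=75, 28+10=38, -87+10=-77, 45+10=55, -68+10=-58, -9+10=1, 67+10=77, 65+10=75
= [75, 38, -77, 55, -58, 1, 77, 75]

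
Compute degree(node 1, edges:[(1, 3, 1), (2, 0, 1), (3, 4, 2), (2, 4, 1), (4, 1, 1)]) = incident: (1,3), (4,1)
= 2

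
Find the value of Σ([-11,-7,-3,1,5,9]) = -6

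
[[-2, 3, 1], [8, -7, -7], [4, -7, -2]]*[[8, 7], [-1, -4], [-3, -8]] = [[-22, -34], [92, 140], [45, 72]]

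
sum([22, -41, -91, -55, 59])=-106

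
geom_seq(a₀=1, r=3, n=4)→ [1, 3, 9, 27]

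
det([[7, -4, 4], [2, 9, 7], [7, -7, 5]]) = 194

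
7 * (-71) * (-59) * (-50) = -1466150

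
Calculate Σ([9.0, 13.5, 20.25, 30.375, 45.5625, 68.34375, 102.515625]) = 289.546875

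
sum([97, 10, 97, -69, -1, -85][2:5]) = slice → [97, -69, -1]
97 + (-69) + (-1)
= 27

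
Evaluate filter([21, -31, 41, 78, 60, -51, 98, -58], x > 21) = [41, 78, 60, 98]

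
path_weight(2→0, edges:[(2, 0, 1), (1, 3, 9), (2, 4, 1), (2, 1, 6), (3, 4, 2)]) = w(2→0)=1
= 1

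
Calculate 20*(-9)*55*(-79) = 782100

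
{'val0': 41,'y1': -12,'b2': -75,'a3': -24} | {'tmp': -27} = {'val0': 41, 'y1': -12, 'b2': -75, 'a3': -24, 'tmp': -27}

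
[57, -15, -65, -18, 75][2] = -65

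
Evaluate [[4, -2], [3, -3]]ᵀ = [[4, 3], [-2, -3]]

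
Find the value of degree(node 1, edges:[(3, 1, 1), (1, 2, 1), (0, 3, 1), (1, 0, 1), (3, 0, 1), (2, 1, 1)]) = 4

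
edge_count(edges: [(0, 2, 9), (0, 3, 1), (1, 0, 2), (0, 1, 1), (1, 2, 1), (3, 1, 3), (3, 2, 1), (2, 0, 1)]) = 8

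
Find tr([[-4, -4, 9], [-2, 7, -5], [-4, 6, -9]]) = diagonal: (-4) + 7 + (-9)
= -6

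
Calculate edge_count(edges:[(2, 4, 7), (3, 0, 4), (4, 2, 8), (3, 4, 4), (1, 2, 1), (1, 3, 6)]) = 6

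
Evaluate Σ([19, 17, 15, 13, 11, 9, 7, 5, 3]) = 99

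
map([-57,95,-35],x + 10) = [-47, 105, -25]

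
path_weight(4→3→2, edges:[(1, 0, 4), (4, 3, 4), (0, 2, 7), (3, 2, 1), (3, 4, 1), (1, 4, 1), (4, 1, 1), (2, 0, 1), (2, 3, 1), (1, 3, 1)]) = w(4→3)=4 + w(3→2)=1
= 5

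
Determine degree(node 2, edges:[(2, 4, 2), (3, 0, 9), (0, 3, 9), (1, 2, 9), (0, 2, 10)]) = incident: (2,4), (1,2), (0,2)
= 3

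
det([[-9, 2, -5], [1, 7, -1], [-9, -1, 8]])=-803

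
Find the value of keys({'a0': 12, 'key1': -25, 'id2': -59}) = ['a0', 'key1', 'id2']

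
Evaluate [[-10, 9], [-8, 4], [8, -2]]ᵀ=[[-10, -8, 8], [9, 4, -2]]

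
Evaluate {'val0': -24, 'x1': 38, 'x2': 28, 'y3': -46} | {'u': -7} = {'val0': -24, 'x1': 38, 'x2': 28, 'y3': -46, 'u': -7}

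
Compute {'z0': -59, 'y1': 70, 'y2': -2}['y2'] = -2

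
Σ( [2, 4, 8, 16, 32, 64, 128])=2 + 4 + 8 + 16 + 32 + 64 + 128
= 254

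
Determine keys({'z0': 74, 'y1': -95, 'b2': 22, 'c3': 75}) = ['z0', 'y1', 'b2', 'c3']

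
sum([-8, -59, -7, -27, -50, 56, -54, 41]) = -108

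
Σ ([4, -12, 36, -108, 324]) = 244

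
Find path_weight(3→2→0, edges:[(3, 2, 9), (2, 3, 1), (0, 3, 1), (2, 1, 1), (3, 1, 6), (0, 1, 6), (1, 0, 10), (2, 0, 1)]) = w(3→2)=9 + w(2→0)=1
= 10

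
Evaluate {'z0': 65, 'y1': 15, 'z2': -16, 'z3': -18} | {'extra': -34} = {'z0': 65, 'y1': 15, 'z2': -16, 'z3': -18, 'extra': -34}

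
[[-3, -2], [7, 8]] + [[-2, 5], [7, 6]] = [[-5, 3], [14, 14]]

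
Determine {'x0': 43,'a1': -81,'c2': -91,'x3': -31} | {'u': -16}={'x0': 43, 'a1': -81, 'c2': -91, 'x3': -31, 'u': -16}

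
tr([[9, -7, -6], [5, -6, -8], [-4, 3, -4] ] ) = -1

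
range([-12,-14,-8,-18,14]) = 32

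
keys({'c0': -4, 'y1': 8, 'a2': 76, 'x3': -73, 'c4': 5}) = ['c0', 'y1', 'a2', 'x3', 'c4']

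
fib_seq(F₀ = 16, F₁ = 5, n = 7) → [16, 5, 21, 26, 47, 73, 120]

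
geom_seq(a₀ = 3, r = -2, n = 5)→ [3, -6, 12, -24, 48]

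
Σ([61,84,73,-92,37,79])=242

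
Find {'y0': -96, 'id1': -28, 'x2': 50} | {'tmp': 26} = {'y0': -96, 'id1': -28, 'x2': 50, 'tmp': 26}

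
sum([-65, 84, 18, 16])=(-65) + 84 + 18 + 16
= 53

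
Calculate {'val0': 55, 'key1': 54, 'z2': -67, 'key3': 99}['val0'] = 55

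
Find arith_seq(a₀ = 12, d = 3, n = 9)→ a_0 = 12 + 0*3 = 12
a_1 = 12 + 1*3 = 15
a_2 = 12 + 2*3 = 18
...
= [12, 15, 18, 21, 24, 27, 30, 33, 36]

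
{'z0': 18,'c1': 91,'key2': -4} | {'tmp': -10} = {'z0': 18, 'c1': 91, 'key2': -4, 'tmp': -10}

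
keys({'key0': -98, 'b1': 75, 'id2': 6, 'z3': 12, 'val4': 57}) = ['key0', 'b1', 'id2', 'z3', 'val4']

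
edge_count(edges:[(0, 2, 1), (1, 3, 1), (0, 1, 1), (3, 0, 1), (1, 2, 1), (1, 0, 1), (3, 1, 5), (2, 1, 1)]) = 8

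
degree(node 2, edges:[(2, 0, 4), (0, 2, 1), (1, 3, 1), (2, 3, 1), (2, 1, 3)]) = 4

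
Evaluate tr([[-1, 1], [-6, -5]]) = diagonal: (-1) + (-5)
= -6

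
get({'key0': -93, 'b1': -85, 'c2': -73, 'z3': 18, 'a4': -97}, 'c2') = -73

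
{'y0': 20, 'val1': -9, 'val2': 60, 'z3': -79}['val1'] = -9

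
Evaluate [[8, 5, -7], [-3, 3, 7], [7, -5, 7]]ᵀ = [[8, -3, 7], [5, 3, -5], [-7, 7, 7]]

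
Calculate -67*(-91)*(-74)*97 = -43764266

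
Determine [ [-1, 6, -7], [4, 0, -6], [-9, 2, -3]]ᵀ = [[-1, 4, -9], [6, 0, 2], [-7, -6, -3]]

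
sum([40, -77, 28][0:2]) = -37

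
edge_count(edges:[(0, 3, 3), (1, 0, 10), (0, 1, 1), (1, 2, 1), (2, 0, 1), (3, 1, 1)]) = 6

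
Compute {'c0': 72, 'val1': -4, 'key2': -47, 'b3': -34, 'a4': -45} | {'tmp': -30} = {'c0': 72, 'val1': -4, 'key2': -47, 'b3': -34, 'a4': -45, 'tmp': -30}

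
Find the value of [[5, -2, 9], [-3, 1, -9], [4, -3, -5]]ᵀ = [[5, -3, 4], [-2, 1, -3], [9, -9, -5]]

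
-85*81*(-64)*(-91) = -40098240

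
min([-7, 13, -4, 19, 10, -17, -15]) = -17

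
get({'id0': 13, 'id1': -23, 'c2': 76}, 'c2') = 76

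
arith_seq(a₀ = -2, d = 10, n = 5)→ [-2, 8, 18, 28, 38]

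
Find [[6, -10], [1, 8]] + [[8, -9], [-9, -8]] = [[14, -19], [-8, 0]]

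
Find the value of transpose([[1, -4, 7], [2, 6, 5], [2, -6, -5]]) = [[1, 2, 2], [-4, 6, -6], [7, 5, -5]]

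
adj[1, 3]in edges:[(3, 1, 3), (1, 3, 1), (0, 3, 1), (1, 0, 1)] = 1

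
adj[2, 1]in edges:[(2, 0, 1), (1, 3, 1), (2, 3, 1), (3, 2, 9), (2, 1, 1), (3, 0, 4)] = 1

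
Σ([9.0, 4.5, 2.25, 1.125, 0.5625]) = 17.4375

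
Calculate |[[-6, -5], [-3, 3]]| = -33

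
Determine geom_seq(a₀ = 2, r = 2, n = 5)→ a_0 = 2*2^0 = 2
a_1 = 2*2^1 = 4
a_2 = 2*2^2 = 8
...
= [2, 4, 8, 16, 32]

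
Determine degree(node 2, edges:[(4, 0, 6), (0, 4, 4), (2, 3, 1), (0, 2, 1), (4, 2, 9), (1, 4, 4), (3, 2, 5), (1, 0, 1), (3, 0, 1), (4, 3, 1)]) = incident: (2,3), (0,2), (4,2), (3,2)
= 4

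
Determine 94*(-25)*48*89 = -10039200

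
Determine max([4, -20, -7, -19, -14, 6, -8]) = 6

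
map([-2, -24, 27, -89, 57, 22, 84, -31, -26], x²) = (-2)²=4, (-24)²=576, (27)²=729, (-89)²=7921, (57)²=3249, (22)²=484, (84)²=7056, (-31)²=961, (-26)²=676
= [4, 576, 729, 7921, 3249, 484, 7056, 961, 676]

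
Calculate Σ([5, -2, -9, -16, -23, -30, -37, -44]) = 5 + (-2) + (-9) + (-16) + (-23) + (-30) + (-37) + (-44)
= -156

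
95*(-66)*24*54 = -8125920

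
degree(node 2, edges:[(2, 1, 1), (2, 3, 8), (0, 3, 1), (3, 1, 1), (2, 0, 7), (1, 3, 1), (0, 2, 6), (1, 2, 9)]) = 5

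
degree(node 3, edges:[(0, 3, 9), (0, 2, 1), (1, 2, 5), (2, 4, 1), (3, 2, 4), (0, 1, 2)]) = 2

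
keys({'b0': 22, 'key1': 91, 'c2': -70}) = ['b0', 'key1', 'c2']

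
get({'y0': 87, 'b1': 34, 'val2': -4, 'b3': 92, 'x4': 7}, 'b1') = 34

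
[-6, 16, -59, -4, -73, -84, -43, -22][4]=-73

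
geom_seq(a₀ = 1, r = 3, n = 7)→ a_0 = 1*3^0 = 1
a_1 = 1*3^1 = 3
a_2 = 1*3^2 = 9
...
= [1, 3, 9, 27, 81, 243, 729]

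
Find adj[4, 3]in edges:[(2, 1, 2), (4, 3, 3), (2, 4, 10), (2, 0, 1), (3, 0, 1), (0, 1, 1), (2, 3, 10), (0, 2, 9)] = 3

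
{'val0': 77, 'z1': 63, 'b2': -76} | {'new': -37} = {'val0': 77, 'z1': 63, 'b2': -76, 'new': -37}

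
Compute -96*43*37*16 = -2443776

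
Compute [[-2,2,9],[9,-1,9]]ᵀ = [[-2, 9], [2, -1], [9, 9]]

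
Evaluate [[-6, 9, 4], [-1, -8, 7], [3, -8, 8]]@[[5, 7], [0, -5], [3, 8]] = [[-18, -55], [16, 89], [39, 125]]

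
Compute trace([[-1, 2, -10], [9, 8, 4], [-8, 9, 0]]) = 7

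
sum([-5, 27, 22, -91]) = -47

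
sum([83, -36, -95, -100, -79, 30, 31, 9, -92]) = -249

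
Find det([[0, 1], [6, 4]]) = (0)*(4) - (1)*(6)
= -6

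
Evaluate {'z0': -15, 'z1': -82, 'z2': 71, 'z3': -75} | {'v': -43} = {'z0': -15, 'z1': -82, 'z2': 71, 'z3': -75, 'v': -43}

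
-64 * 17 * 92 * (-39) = 3903744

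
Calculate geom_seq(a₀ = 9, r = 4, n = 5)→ [9, 36, 144, 576, 2304]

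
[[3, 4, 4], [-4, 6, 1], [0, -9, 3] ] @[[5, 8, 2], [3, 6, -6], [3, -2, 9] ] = [[39, 40, 18], [1, 2, -35], [-18, -60, 81]]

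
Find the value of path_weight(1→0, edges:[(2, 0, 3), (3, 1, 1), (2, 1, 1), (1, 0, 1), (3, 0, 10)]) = w(1→0)=1
= 1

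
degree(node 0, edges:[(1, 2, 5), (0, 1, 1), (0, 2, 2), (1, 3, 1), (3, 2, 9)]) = incident: (0,1), (0,2)
= 2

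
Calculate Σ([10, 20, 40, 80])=10 + 20 + 40 + 80
= 150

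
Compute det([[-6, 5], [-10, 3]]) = 32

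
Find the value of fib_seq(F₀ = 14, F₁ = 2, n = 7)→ F_2 = F_1 + F_0 = 16
F_3 = F_2 + F_1 = 18
F_4 = F_3 + F_2 = 34
...
= [14, 2, 16, 18, 34, 52, 86]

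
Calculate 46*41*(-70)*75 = -9901500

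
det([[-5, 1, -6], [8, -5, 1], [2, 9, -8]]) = (1)*(-5)*det([[-5, 1], [9, -8]]) + (-1)*(1)*det([[8, 1], [2, -8]]) + (1)*(-6)*det([[8, -5], [2, 9]])
= -155 + 66 + -492
= -581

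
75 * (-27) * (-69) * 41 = 5728725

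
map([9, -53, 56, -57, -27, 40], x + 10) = 9+10=19, -53+10=-43, 56+10=66, -57+10=-47, -27+10=-17, 40+10=50
= [19, -43, 66, -47, -17, 50]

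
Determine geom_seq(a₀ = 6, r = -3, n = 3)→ a_0 = 6*(-3)^0 = 6
a_1 = 6*(-3)^1 = -18
a_2 = 6*(-3)^2 = 54
= [6, -18, 54]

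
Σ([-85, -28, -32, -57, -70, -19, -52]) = (-85) + (-28) + (-32) + (-57) + (-70) + (-19) + (-52)
= -343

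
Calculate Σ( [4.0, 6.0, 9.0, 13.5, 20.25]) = 52.75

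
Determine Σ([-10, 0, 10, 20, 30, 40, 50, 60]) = (-10) + 0 + 10 + 20 + 30 + 40 + 50 + 60
= 200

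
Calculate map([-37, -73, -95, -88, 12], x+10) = -37+10=-27, -73+10=-63, -95+10=-85, -88+10=-78, 12+10=22
= [-27, -63, -85, -78, 22]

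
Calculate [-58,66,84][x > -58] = [66, 84]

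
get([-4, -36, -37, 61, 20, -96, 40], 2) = -37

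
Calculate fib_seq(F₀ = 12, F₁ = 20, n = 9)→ [12, 20, 32, 52, 84, 136, 220, 356, 576]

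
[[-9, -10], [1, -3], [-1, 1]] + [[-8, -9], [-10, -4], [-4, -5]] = [[-17, -19], [-9, -7], [-5, -4]]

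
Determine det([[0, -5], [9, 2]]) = 45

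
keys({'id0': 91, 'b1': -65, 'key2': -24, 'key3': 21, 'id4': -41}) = ['id0', 'b1', 'key2', 'key3', 'id4']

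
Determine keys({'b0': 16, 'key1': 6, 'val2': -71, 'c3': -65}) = ['b0', 'key1', 'val2', 'c3']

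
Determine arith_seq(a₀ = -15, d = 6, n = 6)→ [-15, -9, -3, 3, 9, 15]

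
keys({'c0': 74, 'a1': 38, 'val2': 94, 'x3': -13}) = ['c0', 'a1', 'val2', 'x3']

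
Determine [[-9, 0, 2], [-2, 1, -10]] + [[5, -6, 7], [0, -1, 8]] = [[-4, -6, 9], [-2, 0, -2]]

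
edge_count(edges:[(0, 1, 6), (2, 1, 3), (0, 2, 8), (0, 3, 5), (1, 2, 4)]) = 5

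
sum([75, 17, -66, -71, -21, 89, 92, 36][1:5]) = slice → [17, -66, -71, -21]
17 + (-66) + (-71) + (-21)
= -141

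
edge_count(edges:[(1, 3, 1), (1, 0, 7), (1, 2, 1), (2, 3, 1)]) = 4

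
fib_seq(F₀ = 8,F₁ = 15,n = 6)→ F_2 = F_1 + F_0 = 23
F_3 = F_2 + F_1 = 38
F_4 = F_3 + F_2 = 61
...
= [8, 15, 23, 38, 61, 99]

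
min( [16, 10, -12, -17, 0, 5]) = -17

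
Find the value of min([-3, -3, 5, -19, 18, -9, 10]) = -19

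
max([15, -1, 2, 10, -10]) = 15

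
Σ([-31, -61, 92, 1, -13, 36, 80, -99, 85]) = (-31) + (-61) + 92 + 1 + (-13) + 36 + 80 + (-99) + 85
= 90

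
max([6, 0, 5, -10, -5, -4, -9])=6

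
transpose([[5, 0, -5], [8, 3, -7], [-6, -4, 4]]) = [[5, 8, -6], [0, 3, -4], [-5, -7, 4]]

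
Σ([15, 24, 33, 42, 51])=165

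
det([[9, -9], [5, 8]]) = 117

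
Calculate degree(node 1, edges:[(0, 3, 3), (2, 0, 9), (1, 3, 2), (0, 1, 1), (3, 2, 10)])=2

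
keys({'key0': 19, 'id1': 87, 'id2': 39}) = ['key0', 'id1', 'id2']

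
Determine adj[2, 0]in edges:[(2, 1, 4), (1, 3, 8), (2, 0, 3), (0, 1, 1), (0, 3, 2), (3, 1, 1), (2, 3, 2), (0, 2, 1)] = 3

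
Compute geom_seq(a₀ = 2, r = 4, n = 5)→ a_0 = 2*4^0 = 2
a_1 = 2*4^1 = 8
a_2 = 2*4^2 = 32
...
= [2, 8, 32, 128, 512]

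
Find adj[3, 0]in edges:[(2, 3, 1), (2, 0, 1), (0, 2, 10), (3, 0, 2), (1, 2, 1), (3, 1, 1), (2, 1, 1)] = 2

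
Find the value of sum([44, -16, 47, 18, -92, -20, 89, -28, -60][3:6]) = -94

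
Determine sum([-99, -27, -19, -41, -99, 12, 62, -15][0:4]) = -186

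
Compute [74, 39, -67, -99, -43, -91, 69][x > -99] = [74, 39, -67, -43, -91, 69]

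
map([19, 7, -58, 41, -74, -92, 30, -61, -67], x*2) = [38, 14, -116, 82, -148, -184, 60, -122, -134]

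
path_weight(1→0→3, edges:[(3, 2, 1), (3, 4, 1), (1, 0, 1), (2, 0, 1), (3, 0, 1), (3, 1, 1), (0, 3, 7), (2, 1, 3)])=8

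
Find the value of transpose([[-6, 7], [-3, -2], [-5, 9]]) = [[-6, -3, -5], [7, -2, 9]]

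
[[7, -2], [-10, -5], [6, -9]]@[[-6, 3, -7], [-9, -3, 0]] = [[-24, 27, -49], [105, -15, 70], [45, 45, -42]]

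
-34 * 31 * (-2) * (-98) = -206584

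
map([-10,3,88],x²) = [100, 9, 7744]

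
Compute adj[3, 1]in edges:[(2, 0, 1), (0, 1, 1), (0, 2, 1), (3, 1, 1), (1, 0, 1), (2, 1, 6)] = 1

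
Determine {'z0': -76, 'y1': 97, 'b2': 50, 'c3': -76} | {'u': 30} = {'z0': -76, 'y1': 97, 'b2': 50, 'c3': -76, 'u': 30}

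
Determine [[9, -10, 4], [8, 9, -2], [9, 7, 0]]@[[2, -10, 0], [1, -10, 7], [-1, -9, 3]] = C[0][0] = (9)*(2) + (-10)*(1) + (4)*(-1) = 4
C[0][1] = (9)*(-10) + (-10)*(-10) + (4)*(-9) = -26
C[0][2] = (9)*(0) + (-10)*(7) + (4)*(3) = -58
C[1][0] = (8)*(2) + (9)*(1) + (-2)*(-1) = 27
C[1][1] = (8)*(-10) + (9)*(-10) + (-2)*(-9) = -152
C[1][2] = (8)*(0) + (9)*(7) + (-2)*(3) = 57
... (3 more cells)
= [[4, -26, -58], [27, -152, 57], [25, -160, 49]]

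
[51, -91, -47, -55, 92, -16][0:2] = [51, -91]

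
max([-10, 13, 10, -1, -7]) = 13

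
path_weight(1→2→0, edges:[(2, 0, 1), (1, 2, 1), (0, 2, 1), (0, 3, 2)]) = w(1→2)=1 + w(2→0)=1
= 2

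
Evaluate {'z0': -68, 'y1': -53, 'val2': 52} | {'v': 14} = {'z0': -68, 'y1': -53, 'val2': 52, 'v': 14}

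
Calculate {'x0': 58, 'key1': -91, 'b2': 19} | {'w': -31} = {'x0': 58, 'key1': -91, 'b2': 19, 'w': -31}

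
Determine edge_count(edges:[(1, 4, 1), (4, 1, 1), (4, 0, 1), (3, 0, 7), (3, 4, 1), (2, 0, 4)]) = 6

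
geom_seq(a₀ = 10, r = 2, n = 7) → [10, 20, 40, 80, 160, 320, 640]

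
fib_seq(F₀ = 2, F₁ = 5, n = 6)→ F_2 = F_1 + F_0 = 7
F_3 = F_2 + F_1 = 12
F_4 = F_3 + F_2 = 19
...
= [2, 5, 7, 12, 19, 31]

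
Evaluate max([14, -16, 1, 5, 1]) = 14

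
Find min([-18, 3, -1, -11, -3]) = -18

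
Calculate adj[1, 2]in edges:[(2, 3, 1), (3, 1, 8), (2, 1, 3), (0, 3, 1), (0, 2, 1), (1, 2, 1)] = 1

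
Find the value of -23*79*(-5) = 9085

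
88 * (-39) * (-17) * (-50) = -2917200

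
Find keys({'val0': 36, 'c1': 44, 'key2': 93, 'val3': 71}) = ['val0', 'c1', 'key2', 'val3']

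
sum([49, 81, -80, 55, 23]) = 49 + 81 + (-80) + 55 + 23
= 128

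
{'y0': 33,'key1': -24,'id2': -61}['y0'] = 33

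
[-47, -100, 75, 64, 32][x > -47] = [75, 64, 32]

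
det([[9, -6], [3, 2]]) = 36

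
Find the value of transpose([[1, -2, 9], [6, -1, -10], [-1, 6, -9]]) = [[1, 6, -1], [-2, -1, 6], [9, -10, -9]]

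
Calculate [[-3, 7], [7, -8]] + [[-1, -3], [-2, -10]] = [[-4, 4], [5, -18]]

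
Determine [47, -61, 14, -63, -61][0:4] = [47, -61, 14, -63]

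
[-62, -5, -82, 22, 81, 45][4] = 81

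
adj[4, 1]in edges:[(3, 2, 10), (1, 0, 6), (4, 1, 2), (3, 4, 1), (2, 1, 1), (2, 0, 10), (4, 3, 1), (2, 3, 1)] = 2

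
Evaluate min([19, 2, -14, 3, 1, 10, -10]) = -14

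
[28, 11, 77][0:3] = [28, 11, 77]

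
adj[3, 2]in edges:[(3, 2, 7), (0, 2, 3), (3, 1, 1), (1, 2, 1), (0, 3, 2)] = 7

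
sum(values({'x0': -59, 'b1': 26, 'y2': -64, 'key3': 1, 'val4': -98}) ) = (-59) + 26 + (-64) + 1 + (-98)
= -194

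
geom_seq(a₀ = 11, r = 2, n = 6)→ a_0 = 11*2^0 = 11
a_1 = 11*2^1 = 22
a_2 = 11*2^2 = 44
...
= [11, 22, 44, 88, 176, 352]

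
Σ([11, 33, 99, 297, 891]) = 1331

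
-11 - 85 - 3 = -99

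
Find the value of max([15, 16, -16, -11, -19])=16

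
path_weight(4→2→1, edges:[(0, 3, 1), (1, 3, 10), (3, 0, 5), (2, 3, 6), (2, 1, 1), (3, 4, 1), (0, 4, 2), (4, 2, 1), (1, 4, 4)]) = w(4→2)=1 + w(2→1)=1
= 2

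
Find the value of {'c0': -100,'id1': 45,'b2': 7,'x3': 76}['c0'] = -100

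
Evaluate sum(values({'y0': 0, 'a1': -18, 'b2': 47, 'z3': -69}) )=0 + (-18) + 47 + (-69)
= -40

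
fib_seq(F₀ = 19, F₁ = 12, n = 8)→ F_2 = F_1 + F_0 = 31
F_3 = F_2 + F_1 = 43
F_4 = F_3 + F_2 = 74
...
= [19, 12, 31, 43, 74, 117, 191, 308]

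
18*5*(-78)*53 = -372060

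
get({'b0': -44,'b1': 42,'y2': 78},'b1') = 42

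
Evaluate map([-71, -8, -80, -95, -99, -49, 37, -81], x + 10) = -71+10=-61, -8+10=2, -80+10=-70, -95+10=-85, -99+10=-89, -49+10=-39, 37+10=47, -81+10=-71
= [-61, 2, -70, -85, -89, -39, 47, -71]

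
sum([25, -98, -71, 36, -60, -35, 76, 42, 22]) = 25 + (-98) + (-71) + 36 + (-60) + (-35) + 76 + 42 + 22
= -63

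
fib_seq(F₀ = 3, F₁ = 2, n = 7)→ [3, 2, 5, 7, 12, 19, 31]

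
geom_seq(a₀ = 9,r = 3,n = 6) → a_0 = 9*3^0 = 9
a_1 = 9*3^1 = 27
a_2 = 9*3^2 = 81
...
= [9, 27, 81, 243, 729, 2187]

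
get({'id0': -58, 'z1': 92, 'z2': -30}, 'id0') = -58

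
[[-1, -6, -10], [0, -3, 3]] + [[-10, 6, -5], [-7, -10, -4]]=[[-11, 0, -15], [-7, -13, -1]]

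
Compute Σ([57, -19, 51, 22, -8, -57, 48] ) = 94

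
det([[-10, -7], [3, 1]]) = (-10)*(1) - (-7)*(3)
= 11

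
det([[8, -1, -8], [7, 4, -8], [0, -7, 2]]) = (1)*(8)*det([[4, -8], [-7, 2]]) + (-1)*(-1)*det([[7, -8], [0, 2]]) + (1)*(-8)*det([[7, 4], [0, -7]])
= -384 + 14 + 392
= 22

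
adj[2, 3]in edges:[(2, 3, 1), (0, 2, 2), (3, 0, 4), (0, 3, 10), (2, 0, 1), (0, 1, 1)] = 1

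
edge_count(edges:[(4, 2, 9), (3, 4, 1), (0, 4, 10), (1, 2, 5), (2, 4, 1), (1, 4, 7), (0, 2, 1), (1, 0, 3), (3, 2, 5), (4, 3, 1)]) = 10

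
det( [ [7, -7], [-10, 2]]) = (7)*(2) - (-7)*(-10)
= -56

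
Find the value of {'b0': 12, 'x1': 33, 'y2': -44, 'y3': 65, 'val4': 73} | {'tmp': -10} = {'b0': 12, 'x1': 33, 'y2': -44, 'y3': 65, 'val4': 73, 'tmp': -10}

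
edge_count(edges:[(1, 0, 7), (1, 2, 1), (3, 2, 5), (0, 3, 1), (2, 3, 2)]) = 5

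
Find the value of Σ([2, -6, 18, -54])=2 + -6 + 18 + -54
= -40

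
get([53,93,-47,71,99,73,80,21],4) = 99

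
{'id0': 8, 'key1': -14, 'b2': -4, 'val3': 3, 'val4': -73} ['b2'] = -4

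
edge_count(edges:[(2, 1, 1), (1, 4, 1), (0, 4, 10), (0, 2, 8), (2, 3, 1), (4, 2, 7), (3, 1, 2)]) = 7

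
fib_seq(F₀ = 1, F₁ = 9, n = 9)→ F_2 = F_1 + F_0 = 10
F_3 = F_2 + F_1 = 19
F_4 = F_3 + F_2 = 29
...
= [1, 9, 10, 19, 29, 48, 77, 125, 202]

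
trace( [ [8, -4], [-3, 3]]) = diagonal: 8 + 3
= 11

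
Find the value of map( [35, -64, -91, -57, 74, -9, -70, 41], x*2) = [70, -128, -182, -114, 148, -18, -140, 82]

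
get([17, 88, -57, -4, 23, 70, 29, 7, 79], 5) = 70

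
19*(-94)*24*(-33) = 1414512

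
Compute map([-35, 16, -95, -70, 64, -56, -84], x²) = [1225, 256, 9025, 4900, 4096, 3136, 7056]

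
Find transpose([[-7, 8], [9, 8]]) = [[-7, 9], [8, 8]]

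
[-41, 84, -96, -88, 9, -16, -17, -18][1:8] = [84, -96, -88, 9, -16, -17, -18]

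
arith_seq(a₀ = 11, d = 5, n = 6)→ a_0 = 11 + 0*5 = 11
a_1 = 11 + 1*5 = 16
a_2 = 11 + 2*5 = 21
...
= [11, 16, 21, 26, 31, 36]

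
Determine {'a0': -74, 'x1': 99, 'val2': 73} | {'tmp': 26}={'a0': -74, 'x1': 99, 'val2': 73, 'tmp': 26}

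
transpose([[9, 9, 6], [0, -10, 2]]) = [[9, 0], [9, -10], [6, 2]]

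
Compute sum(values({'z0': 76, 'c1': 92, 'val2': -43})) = 125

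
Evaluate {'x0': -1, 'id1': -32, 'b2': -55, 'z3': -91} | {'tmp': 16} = {'x0': -1, 'id1': -32, 'b2': -55, 'z3': -91, 'tmp': 16}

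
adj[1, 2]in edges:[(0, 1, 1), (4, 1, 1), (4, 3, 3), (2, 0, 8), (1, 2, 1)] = 1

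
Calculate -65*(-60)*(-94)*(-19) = 6965400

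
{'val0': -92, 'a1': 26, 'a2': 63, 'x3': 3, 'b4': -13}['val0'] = -92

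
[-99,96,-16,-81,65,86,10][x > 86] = [96]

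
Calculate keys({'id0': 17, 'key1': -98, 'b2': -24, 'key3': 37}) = ['id0', 'key1', 'b2', 'key3']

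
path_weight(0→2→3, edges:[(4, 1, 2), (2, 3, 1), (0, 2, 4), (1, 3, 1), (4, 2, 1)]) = 5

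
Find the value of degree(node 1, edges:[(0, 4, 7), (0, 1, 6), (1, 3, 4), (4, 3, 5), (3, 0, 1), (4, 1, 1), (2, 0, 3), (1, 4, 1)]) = 4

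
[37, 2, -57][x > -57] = [37, 2]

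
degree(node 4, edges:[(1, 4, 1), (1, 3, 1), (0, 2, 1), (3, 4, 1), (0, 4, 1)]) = 3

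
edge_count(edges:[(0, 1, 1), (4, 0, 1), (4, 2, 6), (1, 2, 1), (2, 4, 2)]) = 5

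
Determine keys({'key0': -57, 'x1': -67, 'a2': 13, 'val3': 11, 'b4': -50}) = ['key0', 'x1', 'a2', 'val3', 'b4']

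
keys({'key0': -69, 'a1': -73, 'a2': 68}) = ['key0', 'a1', 'a2']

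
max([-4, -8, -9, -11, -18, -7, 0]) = 0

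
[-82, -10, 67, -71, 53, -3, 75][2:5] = [67, -71, 53]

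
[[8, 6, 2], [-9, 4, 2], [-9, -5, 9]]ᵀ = [[8, -9, -9], [6, 4, -5], [2, 2, 9]]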